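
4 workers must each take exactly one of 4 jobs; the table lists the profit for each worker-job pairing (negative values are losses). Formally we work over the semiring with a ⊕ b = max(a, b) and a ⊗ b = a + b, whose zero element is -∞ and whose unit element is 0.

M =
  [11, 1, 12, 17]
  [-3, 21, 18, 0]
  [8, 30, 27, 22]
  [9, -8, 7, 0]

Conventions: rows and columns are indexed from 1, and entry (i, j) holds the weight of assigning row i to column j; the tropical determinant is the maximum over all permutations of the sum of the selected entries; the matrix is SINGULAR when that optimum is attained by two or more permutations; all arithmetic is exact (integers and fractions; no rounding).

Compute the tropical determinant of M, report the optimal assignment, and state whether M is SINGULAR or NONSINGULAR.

σ = (1, 2, 3, 4): 11 + 21 + 27 + 0 = 59
σ = (1, 2, 4, 3): 11 + 21 + 22 + 7 = 61
σ = (1, 3, 2, 4): 11 + 18 + 30 + 0 = 59
σ = (1, 3, 4, 2): 11 + 18 + 22 + (-8) = 43
σ = (1, 4, 2, 3): 11 + 0 + 30 + 7 = 48
σ = (1, 4, 3, 2): 11 + 0 + 27 + (-8) = 30
σ = (2, 1, 3, 4): 1 + (-3) + 27 + 0 = 25
σ = (2, 1, 4, 3): 1 + (-3) + 22 + 7 = 27
σ = (2, 3, 1, 4): 1 + 18 + 8 + 0 = 27
σ = (2, 3, 4, 1): 1 + 18 + 22 + 9 = 50
σ = (2, 4, 1, 3): 1 + 0 + 8 + 7 = 16
σ = (2, 4, 3, 1): 1 + 0 + 27 + 9 = 37
σ = (3, 1, 2, 4): 12 + (-3) + 30 + 0 = 39
σ = (3, 1, 4, 2): 12 + (-3) + 22 + (-8) = 23
σ = (3, 2, 1, 4): 12 + 21 + 8 + 0 = 41
σ = (3, 2, 4, 1): 12 + 21 + 22 + 9 = 64
σ = (3, 4, 1, 2): 12 + 0 + 8 + (-8) = 12
σ = (3, 4, 2, 1): 12 + 0 + 30 + 9 = 51
σ = (4, 1, 2, 3): 17 + (-3) + 30 + 7 = 51
σ = (4, 1, 3, 2): 17 + (-3) + 27 + (-8) = 33
σ = (4, 2, 1, 3): 17 + 21 + 8 + 7 = 53
σ = (4, 2, 3, 1): 17 + 21 + 27 + 9 = 74
σ = (4, 3, 1, 2): 17 + 18 + 8 + (-8) = 35
σ = (4, 3, 2, 1): 17 + 18 + 30 + 9 = 74
Optimal value attained by: σ = (4, 2, 3, 1).
Answer: det⊕(M) = 74; verdict: SINGULAR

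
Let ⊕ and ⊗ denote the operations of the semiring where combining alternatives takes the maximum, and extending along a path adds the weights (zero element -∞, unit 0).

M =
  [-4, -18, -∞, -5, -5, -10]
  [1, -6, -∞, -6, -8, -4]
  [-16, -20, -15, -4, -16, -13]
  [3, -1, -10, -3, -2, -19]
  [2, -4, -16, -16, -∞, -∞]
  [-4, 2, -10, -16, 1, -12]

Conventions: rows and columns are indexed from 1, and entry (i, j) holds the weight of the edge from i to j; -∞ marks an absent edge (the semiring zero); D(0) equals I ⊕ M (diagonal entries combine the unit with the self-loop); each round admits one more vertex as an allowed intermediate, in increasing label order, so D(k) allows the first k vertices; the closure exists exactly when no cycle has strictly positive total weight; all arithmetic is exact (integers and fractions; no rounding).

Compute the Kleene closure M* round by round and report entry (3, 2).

D(0):
  [0, -18, -∞, -5, -5, -10]
  [1, 0, -∞, -6, -8, -4]
  [-16, -20, 0, -4, -16, -13]
  [3, -1, -10, 0, -2, -19]
  [2, -4, -16, -16, 0, -∞]
  [-4, 2, -10, -16, 1, 0]
D(1):
  [0, -18, -∞, -5, -5, -10]
  [1, 0, -∞, -4, -4, -4]
  [-16, -20, 0, -4, -16, -13]
  [3, -1, -10, 0, -2, -7]
  [2, -4, -16, -3, 0, -8]
  [-4, 2, -10, -9, 1, 0]
D(2):
  [0, -18, -∞, -5, -5, -10]
  [1, 0, -∞, -4, -4, -4]
  [-16, -20, 0, -4, -16, -13]
  [3, -1, -10, 0, -2, -5]
  [2, -4, -16, -3, 0, -8]
  [3, 2, -10, -2, 1, 0]
D(3):
  [0, -18, -∞, -5, -5, -10]
  [1, 0, -∞, -4, -4, -4]
  [-16, -20, 0, -4, -16, -13]
  [3, -1, -10, 0, -2, -5]
  [2, -4, -16, -3, 0, -8]
  [3, 2, -10, -2, 1, 0]
D(4):
  [0, -6, -15, -5, -5, -10]
  [1, 0, -14, -4, -4, -4]
  [-1, -5, 0, -4, -6, -9]
  [3, -1, -10, 0, -2, -5]
  [2, -4, -13, -3, 0, -8]
  [3, 2, -10, -2, 1, 0]
D(5):
  [0, -6, -15, -5, -5, -10]
  [1, 0, -14, -4, -4, -4]
  [-1, -5, 0, -4, -6, -9]
  [3, -1, -10, 0, -2, -5]
  [2, -4, -13, -3, 0, -8]
  [3, 2, -10, -2, 1, 0]
D(6):
  [0, -6, -15, -5, -5, -10]
  [1, 0, -14, -4, -3, -4]
  [-1, -5, 0, -4, -6, -9]
  [3, -1, -10, 0, -2, -5]
  [2, -4, -13, -3, 0, -8]
  [3, 2, -10, -2, 1, 0]
Answer: M*[3][2] = -5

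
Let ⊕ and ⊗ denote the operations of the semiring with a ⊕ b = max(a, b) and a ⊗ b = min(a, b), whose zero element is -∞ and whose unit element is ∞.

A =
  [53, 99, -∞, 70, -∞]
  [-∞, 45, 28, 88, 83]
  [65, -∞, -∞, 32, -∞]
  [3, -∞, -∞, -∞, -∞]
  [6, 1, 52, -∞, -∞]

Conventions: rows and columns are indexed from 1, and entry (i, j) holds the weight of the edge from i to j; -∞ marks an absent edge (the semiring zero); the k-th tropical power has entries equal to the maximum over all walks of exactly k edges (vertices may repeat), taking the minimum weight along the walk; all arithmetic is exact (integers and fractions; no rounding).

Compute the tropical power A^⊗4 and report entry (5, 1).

A^⊗2:
  [53, 53, 28, 88, 83]
  [28, 45, 52, 45, 45]
  [53, 65, -∞, 65, -∞]
  [3, 3, -∞, 3, -∞]
  [52, 6, 1, 32, 1]
A^⊗3:
  [53, 53, 52, 53, 53]
  [52, 45, 45, 45, 45]
  [53, 53, 28, 65, 65]
  [3, 3, 3, 3, 3]
  [52, 52, 6, 52, 6]
A^⊗4:
  [53, 53, 52, 53, 53]
  [52, 52, 45, 52, 45]
  [53, 53, 52, 53, 53]
  [3, 3, 3, 3, 3]
  [52, 52, 28, 52, 52]
Key observation: the optimum is the walk 5->3->1->1->1, with weight 52 min 65 min 53 min 53 = 52.
Optimal value attained by: walk 5->3->1->1->1.
Answer: (A^⊗4)[5][1] = 52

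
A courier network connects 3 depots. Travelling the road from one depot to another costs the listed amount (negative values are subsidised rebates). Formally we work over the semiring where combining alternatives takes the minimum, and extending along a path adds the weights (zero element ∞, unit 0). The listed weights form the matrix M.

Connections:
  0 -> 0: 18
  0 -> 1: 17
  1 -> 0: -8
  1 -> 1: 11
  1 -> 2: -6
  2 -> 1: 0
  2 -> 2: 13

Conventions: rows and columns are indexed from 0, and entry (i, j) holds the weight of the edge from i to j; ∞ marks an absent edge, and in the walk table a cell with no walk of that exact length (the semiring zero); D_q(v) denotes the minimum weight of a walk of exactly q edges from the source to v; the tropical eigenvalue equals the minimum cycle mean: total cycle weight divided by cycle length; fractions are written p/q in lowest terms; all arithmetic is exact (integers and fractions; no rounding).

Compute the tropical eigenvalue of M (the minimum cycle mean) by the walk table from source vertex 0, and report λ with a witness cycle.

q=0: [0, ∞, ∞]
q=1: [18, 17, ∞]
q=2: [9, 28, 11]
q=3: [20, 11, 22]
Optimal cycle mean attained by: cycle 1->2->1, total (-6) + 0, length 2.
Answer: λ = -3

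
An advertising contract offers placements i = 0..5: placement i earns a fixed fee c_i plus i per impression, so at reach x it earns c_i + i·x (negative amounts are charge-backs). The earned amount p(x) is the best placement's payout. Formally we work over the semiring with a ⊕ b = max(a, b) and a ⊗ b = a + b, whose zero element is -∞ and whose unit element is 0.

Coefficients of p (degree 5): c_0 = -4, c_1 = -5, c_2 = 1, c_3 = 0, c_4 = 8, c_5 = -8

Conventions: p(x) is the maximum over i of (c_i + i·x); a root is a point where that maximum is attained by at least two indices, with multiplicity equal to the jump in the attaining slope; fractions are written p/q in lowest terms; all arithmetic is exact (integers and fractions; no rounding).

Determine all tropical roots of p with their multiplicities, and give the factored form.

hull edge (i=0, c=-4) to (i=4, c=8): slope 3, span 4
hull edge (i=4, c=8) to (i=5, c=-8): slope -16, span 1
Factored form: p(x) = -8 ⊗ (x ⊕ (-3)) ⊗ (x ⊕ (-3)) ⊗ (x ⊕ (-3)) ⊗ (x ⊕ (-3)) ⊗ (x ⊕ 16)
Answer: roots = -3 (mult 4), 16 (mult 1)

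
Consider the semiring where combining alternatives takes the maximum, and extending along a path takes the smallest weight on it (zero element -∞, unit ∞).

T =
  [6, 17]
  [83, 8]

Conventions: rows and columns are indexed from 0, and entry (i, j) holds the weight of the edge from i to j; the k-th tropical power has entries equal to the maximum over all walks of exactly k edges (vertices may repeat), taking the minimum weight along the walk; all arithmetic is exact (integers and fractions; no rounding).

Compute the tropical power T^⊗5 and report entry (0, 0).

T^⊗2:
  [17, 8]
  [8, 17]
T^⊗3:
  [8, 17]
  [17, 8]
T^⊗4:
  [17, 8]
  [8, 17]
T^⊗5:
  [8, 17]
  [17, 8]
Key observation: the optimum is the walk 0->1->0->1->1->0, with weight 17 min 83 min 17 min 8 min 83 = 8.
Optimal value attained by: walk 0->1->0->1->1->0.
Answer: (T^⊗5)[0][0] = 8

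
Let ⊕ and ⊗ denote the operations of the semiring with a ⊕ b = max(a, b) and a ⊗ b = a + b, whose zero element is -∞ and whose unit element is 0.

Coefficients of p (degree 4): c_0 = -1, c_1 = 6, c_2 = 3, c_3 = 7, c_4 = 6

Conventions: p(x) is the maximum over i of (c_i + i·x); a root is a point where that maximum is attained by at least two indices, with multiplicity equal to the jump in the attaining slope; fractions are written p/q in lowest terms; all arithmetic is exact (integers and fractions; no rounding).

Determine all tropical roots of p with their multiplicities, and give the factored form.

hull edge (i=0, c=-1) to (i=1, c=6): slope 7, span 1
hull edge (i=1, c=6) to (i=3, c=7): slope 1/2, span 2
hull edge (i=3, c=7) to (i=4, c=6): slope -1, span 1
Factored form: p(x) = 6 ⊗ (x ⊕ (-7)) ⊗ (x ⊕ (-1/2)) ⊗ (x ⊕ (-1/2)) ⊗ (x ⊕ 1)
Answer: roots = -7 (mult 1), -1/2 (mult 2), 1 (mult 1)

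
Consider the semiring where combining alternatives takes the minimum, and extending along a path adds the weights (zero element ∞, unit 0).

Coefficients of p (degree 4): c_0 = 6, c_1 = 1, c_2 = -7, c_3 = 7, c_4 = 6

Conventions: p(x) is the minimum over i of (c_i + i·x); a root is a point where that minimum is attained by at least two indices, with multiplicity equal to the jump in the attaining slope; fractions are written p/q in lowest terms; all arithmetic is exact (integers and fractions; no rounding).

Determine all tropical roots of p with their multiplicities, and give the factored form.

hull edge (i=0, c=6) to (i=2, c=-7): slope -13/2, span 2
hull edge (i=2, c=-7) to (i=4, c=6): slope 13/2, span 2
Factored form: p(x) = 6 ⊗ (x ⊕ (-13/2)) ⊗ (x ⊕ (-13/2)) ⊗ (x ⊕ 13/2) ⊗ (x ⊕ 13/2)
Answer: roots = -13/2 (mult 2), 13/2 (mult 2)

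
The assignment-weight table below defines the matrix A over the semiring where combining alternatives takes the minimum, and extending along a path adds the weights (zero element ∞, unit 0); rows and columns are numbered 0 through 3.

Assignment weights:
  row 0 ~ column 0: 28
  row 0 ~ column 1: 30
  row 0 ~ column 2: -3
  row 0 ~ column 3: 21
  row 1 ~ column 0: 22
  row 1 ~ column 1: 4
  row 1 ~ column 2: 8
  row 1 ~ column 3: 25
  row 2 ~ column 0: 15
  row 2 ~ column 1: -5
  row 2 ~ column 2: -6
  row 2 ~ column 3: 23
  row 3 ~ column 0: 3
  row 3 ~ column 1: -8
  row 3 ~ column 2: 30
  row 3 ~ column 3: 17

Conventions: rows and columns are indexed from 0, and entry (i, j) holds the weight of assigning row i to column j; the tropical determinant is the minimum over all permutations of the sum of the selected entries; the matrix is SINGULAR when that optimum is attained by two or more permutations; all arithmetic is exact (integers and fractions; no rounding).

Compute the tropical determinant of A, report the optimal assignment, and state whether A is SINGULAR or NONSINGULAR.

σ = (0, 1, 2, 3): 28 + 4 + (-6) + 17 = 43
σ = (0, 1, 3, 2): 28 + 4 + 23 + 30 = 85
σ = (0, 2, 1, 3): 28 + 8 + (-5) + 17 = 48
σ = (0, 2, 3, 1): 28 + 8 + 23 + (-8) = 51
σ = (0, 3, 1, 2): 28 + 25 + (-5) + 30 = 78
σ = (0, 3, 2, 1): 28 + 25 + (-6) + (-8) = 39
σ = (1, 0, 2, 3): 30 + 22 + (-6) + 17 = 63
σ = (1, 0, 3, 2): 30 + 22 + 23 + 30 = 105
σ = (1, 2, 0, 3): 30 + 8 + 15 + 17 = 70
σ = (1, 2, 3, 0): 30 + 8 + 23 + 3 = 64
σ = (1, 3, 0, 2): 30 + 25 + 15 + 30 = 100
σ = (1, 3, 2, 0): 30 + 25 + (-6) + 3 = 52
σ = (2, 0, 1, 3): (-3) + 22 + (-5) + 17 = 31
σ = (2, 0, 3, 1): (-3) + 22 + 23 + (-8) = 34
σ = (2, 1, 0, 3): (-3) + 4 + 15 + 17 = 33
σ = (2, 1, 3, 0): (-3) + 4 + 23 + 3 = 27
σ = (2, 3, 0, 1): (-3) + 25 + 15 + (-8) = 29
σ = (2, 3, 1, 0): (-3) + 25 + (-5) + 3 = 20
σ = (3, 0, 1, 2): 21 + 22 + (-5) + 30 = 68
σ = (3, 0, 2, 1): 21 + 22 + (-6) + (-8) = 29
σ = (3, 1, 0, 2): 21 + 4 + 15 + 30 = 70
σ = (3, 1, 2, 0): 21 + 4 + (-6) + 3 = 22
σ = (3, 2, 0, 1): 21 + 8 + 15 + (-8) = 36
σ = (3, 2, 1, 0): 21 + 8 + (-5) + 3 = 27
Optimal value attained by: σ = (2, 3, 1, 0).
Answer: det⊕(A) = 20; verdict: NONSINGULAR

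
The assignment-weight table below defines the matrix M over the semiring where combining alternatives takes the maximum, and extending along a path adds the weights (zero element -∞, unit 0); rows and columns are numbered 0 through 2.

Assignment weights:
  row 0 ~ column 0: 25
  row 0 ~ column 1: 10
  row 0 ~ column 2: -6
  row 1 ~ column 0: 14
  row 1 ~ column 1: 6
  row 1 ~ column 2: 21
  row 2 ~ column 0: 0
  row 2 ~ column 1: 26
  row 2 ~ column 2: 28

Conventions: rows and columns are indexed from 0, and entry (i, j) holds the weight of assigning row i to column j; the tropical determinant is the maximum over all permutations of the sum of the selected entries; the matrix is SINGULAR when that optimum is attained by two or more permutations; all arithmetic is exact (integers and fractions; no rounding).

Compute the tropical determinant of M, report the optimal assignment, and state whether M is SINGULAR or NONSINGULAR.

σ = (0, 1, 2): 25 + 6 + 28 = 59
σ = (0, 2, 1): 25 + 21 + 26 = 72
σ = (1, 0, 2): 10 + 14 + 28 = 52
σ = (1, 2, 0): 10 + 21 + 0 = 31
σ = (2, 0, 1): (-6) + 14 + 26 = 34
σ = (2, 1, 0): (-6) + 6 + 0 = 0
Optimal value attained by: σ = (0, 2, 1).
Answer: det⊕(M) = 72; verdict: NONSINGULAR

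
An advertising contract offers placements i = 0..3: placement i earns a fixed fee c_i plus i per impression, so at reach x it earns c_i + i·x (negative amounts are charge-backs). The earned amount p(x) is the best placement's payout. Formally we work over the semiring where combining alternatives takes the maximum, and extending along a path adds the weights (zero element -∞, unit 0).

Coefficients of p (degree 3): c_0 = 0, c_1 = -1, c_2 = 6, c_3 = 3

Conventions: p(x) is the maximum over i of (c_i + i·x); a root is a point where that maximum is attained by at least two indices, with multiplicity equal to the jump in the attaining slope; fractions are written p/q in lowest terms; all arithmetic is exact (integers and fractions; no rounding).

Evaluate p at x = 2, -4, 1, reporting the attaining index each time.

p(2) = max(0+0·2=0, -1+1·2=1, 6+2·2=10, 3+3·2=9) = 10 (attained by i=2)
p(-4) = max(0+0·(-4)=0, -1+1·(-4)=-5, 6+2·(-4)=-2, 3+3·(-4)=-9) = 0 (attained by i=0)
p(1) = max(0+0·1=0, -1+1·1=0, 6+2·1=8, 3+3·1=6) = 8 (attained by i=2)
Answer: p(2) = 10; p(-4) = 0; p(1) = 8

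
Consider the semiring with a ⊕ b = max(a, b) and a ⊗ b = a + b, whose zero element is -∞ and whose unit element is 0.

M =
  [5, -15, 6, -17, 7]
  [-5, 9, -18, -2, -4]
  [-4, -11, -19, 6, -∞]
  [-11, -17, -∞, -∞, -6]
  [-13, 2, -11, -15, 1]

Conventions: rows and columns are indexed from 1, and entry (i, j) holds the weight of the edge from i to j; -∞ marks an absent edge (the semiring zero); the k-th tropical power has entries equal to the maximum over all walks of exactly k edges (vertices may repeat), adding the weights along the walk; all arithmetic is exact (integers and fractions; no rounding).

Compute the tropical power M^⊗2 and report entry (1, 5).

M^⊗2:
  [10, 9, 11, 12, 12]
  [4, 18, 1, 7, 5]
  [1, -2, 2, -13, 3]
  [-6, -4, -5, -19, -4]
  [-3, 11, -7, 0, 2]
Key observation: the optimum is the walk 1->1->5, with weight 5 + 7 = 12.
Optimal value attained by: walk 1->1->5.
Answer: (M^⊗2)[1][5] = 12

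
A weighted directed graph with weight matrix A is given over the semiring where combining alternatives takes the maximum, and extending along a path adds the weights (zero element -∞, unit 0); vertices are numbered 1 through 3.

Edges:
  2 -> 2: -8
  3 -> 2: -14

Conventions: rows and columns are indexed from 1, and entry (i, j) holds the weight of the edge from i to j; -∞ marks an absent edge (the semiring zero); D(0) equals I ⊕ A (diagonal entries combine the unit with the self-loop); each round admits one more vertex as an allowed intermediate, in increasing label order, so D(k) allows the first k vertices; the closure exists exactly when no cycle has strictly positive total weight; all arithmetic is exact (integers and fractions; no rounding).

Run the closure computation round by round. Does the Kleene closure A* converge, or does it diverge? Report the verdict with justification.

D(0):
  [0, -∞, -∞]
  [-∞, 0, -∞]
  [-∞, -14, 0]
D(1):
  [0, -∞, -∞]
  [-∞, 0, -∞]
  [-∞, -14, 0]
D(2):
  [0, -∞, -∞]
  [-∞, 0, -∞]
  [-∞, -14, 0]
D(3):
  [0, -∞, -∞]
  [-∞, 0, -∞]
  [-∞, -14, 0]
Key observation: every diagonal entry stays at the unit through all rounds, so no improving cycle exists.
Answer: CONVERGES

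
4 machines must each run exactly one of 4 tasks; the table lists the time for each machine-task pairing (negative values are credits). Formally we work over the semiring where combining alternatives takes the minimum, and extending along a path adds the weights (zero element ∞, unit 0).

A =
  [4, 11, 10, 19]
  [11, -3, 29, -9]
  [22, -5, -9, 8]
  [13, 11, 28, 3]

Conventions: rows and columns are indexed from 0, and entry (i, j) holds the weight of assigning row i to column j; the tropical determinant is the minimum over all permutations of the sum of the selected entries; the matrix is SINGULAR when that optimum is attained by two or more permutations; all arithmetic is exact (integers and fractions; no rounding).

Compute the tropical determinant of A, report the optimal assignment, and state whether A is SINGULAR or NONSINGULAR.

σ = (0, 1, 2, 3): 4 + (-3) + (-9) + 3 = -5
σ = (0, 1, 3, 2): 4 + (-3) + 8 + 28 = 37
σ = (0, 2, 1, 3): 4 + 29 + (-5) + 3 = 31
σ = (0, 2, 3, 1): 4 + 29 + 8 + 11 = 52
σ = (0, 3, 1, 2): 4 + (-9) + (-5) + 28 = 18
σ = (0, 3, 2, 1): 4 + (-9) + (-9) + 11 = -3
σ = (1, 0, 2, 3): 11 + 11 + (-9) + 3 = 16
σ = (1, 0, 3, 2): 11 + 11 + 8 + 28 = 58
σ = (1, 2, 0, 3): 11 + 29 + 22 + 3 = 65
σ = (1, 2, 3, 0): 11 + 29 + 8 + 13 = 61
σ = (1, 3, 0, 2): 11 + (-9) + 22 + 28 = 52
σ = (1, 3, 2, 0): 11 + (-9) + (-9) + 13 = 6
σ = (2, 0, 1, 3): 10 + 11 + (-5) + 3 = 19
σ = (2, 0, 3, 1): 10 + 11 + 8 + 11 = 40
σ = (2, 1, 0, 3): 10 + (-3) + 22 + 3 = 32
σ = (2, 1, 3, 0): 10 + (-3) + 8 + 13 = 28
σ = (2, 3, 0, 1): 10 + (-9) + 22 + 11 = 34
σ = (2, 3, 1, 0): 10 + (-9) + (-5) + 13 = 9
σ = (3, 0, 1, 2): 19 + 11 + (-5) + 28 = 53
σ = (3, 0, 2, 1): 19 + 11 + (-9) + 11 = 32
σ = (3, 1, 0, 2): 19 + (-3) + 22 + 28 = 66
σ = (3, 1, 2, 0): 19 + (-3) + (-9) + 13 = 20
σ = (3, 2, 0, 1): 19 + 29 + 22 + 11 = 81
σ = (3, 2, 1, 0): 19 + 29 + (-5) + 13 = 56
Optimal value attained by: σ = (0, 1, 2, 3).
Answer: det⊕(A) = -5; verdict: NONSINGULAR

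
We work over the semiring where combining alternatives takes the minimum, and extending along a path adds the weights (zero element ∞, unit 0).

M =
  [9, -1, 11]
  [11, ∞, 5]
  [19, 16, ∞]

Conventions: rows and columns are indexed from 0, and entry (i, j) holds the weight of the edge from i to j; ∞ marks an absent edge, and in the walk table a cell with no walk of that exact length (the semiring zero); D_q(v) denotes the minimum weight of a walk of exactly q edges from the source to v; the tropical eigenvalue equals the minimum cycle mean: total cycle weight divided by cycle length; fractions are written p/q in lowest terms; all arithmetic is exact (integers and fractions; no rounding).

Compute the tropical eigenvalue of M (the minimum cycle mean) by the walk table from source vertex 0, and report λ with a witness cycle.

q=0: [0, ∞, ∞]
q=1: [9, -1, 11]
q=2: [10, 8, 4]
q=3: [19, 9, 13]
Optimal cycle mean attained by: cycle 0->1->0, total (-1) + 11, length 2.
Answer: λ = 5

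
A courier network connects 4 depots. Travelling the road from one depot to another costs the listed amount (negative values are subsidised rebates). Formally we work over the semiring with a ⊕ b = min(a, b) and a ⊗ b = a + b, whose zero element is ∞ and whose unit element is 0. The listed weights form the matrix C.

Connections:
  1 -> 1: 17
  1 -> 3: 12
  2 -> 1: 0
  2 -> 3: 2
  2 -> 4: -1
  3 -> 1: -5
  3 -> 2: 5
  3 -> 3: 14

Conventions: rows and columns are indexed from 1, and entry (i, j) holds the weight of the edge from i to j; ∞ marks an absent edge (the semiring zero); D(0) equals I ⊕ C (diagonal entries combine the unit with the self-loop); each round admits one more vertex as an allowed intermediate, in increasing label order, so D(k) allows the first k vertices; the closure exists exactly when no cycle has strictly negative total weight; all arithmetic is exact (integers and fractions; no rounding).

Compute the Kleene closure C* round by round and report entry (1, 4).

D(0):
  [0, ∞, 12, ∞]
  [0, 0, 2, -1]
  [-5, 5, 0, ∞]
  [∞, ∞, ∞, 0]
D(1):
  [0, ∞, 12, ∞]
  [0, 0, 2, -1]
  [-5, 5, 0, ∞]
  [∞, ∞, ∞, 0]
D(2):
  [0, ∞, 12, ∞]
  [0, 0, 2, -1]
  [-5, 5, 0, 4]
  [∞, ∞, ∞, 0]
D(3):
  [0, 17, 12, 16]
  [-3, 0, 2, -1]
  [-5, 5, 0, 4]
  [∞, ∞, ∞, 0]
D(4):
  [0, 17, 12, 16]
  [-3, 0, 2, -1]
  [-5, 5, 0, 4]
  [∞, ∞, ∞, 0]
Answer: C*[1][4] = 16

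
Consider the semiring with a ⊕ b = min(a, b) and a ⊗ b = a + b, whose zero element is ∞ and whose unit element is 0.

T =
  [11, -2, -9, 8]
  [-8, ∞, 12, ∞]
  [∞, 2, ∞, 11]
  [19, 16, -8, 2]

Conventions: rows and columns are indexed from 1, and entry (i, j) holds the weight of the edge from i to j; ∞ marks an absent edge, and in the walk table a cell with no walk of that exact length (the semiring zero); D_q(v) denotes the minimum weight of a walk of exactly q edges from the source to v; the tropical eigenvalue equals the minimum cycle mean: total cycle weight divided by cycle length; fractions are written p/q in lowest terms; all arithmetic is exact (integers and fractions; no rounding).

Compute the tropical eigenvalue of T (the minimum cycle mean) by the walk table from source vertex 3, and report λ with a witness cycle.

q=0: [∞, ∞, 0, ∞]
q=1: [∞, 2, ∞, 11]
q=2: [-6, 27, 3, 13]
q=3: [5, -8, -15, 2]
q=4: [-16, -13, -6, -4]
Optimal cycle mean attained by: cycle 1->2->1, total (-2) + (-8), length 2.
Answer: λ = -5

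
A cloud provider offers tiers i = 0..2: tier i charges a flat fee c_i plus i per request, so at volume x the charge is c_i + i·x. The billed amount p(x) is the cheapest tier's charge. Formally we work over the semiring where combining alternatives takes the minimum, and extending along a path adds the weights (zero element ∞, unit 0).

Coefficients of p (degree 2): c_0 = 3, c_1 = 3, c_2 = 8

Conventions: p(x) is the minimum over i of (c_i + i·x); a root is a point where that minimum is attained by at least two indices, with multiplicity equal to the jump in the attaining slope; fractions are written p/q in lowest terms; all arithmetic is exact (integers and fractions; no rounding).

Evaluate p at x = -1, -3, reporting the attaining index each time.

p(-1) = min(3+0·(-1)=3, 3+1·(-1)=2, 8+2·(-1)=6) = 2 (attained by i=1)
p(-3) = min(3+0·(-3)=3, 3+1·(-3)=0, 8+2·(-3)=2) = 0 (attained by i=1)
Answer: p(-1) = 2; p(-3) = 0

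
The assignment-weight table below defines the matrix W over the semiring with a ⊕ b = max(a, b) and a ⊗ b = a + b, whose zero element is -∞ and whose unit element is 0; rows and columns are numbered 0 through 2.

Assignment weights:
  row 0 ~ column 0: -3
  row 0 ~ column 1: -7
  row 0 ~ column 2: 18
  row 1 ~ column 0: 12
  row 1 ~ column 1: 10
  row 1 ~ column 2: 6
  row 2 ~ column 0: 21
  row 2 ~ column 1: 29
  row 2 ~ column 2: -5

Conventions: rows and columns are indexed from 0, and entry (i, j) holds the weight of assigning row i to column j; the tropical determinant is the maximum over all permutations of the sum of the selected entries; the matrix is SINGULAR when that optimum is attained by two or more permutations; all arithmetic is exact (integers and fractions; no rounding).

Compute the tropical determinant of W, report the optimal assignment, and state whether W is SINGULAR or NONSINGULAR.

σ = (0, 1, 2): (-3) + 10 + (-5) = 2
σ = (0, 2, 1): (-3) + 6 + 29 = 32
σ = (1, 0, 2): (-7) + 12 + (-5) = 0
σ = (1, 2, 0): (-7) + 6 + 21 = 20
σ = (2, 0, 1): 18 + 12 + 29 = 59
σ = (2, 1, 0): 18 + 10 + 21 = 49
Optimal value attained by: σ = (2, 0, 1).
Answer: det⊕(W) = 59; verdict: NONSINGULAR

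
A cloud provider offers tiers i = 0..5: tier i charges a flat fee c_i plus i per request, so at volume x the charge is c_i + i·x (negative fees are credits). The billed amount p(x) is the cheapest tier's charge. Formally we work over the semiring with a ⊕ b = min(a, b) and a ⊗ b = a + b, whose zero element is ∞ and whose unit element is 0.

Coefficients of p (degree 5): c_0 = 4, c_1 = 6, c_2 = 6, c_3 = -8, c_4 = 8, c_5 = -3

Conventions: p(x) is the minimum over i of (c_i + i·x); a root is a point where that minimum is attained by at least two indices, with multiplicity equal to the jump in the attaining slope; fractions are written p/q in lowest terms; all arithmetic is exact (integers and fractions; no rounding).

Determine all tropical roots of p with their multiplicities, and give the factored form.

hull edge (i=0, c=4) to (i=3, c=-8): slope -4, span 3
hull edge (i=3, c=-8) to (i=5, c=-3): slope 5/2, span 2
Factored form: p(x) = -3 ⊗ (x ⊕ (-5/2)) ⊗ (x ⊕ (-5/2)) ⊗ (x ⊕ 4) ⊗ (x ⊕ 4) ⊗ (x ⊕ 4)
Answer: roots = -5/2 (mult 2), 4 (mult 3)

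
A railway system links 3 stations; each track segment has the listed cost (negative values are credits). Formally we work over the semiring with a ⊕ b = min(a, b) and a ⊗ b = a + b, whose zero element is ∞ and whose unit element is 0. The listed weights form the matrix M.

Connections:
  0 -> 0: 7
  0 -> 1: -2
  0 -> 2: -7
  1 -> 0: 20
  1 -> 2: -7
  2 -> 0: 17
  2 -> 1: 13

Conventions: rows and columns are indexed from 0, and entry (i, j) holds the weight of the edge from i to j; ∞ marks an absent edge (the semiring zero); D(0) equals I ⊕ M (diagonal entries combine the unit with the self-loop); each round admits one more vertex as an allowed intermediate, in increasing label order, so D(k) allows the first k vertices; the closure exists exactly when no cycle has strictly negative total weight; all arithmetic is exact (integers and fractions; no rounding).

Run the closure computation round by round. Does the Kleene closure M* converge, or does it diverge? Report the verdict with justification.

D(0):
  [0, -2, -7]
  [20, 0, -7]
  [17, 13, 0]
D(1):
  [0, -2, -7]
  [20, 0, -7]
  [17, 13, 0]
D(2):
  [0, -2, -9]
  [20, 0, -7]
  [17, 13, 0]
D(3):
  [0, -2, -9]
  [10, 0, -7]
  [17, 13, 0]
Key observation: every diagonal entry stays at the unit through all rounds, so no improving cycle exists.
Answer: CONVERGES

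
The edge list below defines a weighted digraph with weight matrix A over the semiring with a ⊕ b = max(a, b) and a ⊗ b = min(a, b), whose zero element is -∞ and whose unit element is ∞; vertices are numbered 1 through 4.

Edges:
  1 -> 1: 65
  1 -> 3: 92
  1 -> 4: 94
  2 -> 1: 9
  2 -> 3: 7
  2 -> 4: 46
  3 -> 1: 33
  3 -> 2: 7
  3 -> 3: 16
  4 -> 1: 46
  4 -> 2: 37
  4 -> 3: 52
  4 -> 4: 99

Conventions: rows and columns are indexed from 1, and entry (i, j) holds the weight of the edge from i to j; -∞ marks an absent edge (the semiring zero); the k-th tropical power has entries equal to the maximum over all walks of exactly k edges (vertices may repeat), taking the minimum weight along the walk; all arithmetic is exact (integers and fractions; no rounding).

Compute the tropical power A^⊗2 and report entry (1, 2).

A^⊗2:
  [65, 37, 65, 94]
  [46, 37, 46, 46]
  [33, 7, 33, 33]
  [46, 37, 52, 99]
Key observation: the optimum is the walk 1->4->2, with weight 94 min 37 = 37.
Optimal value attained by: walk 1->4->2.
Answer: (A^⊗2)[1][2] = 37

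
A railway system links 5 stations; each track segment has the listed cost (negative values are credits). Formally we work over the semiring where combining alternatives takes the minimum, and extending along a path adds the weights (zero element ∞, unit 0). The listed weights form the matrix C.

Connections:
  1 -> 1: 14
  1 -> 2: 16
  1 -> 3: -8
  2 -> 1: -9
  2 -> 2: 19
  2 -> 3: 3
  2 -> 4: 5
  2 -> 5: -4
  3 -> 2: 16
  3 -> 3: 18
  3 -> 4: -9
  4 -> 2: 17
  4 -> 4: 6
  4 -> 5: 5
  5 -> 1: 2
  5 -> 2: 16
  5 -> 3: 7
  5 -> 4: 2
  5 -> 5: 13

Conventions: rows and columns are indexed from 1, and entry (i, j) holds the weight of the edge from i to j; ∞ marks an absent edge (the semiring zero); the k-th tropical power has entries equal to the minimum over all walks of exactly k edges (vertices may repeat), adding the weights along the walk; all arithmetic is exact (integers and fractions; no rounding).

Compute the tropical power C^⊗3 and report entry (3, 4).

C^⊗2:
  [7, 8, 6, -17, 12]
  [-2, 7, -17, -6, 9]
  [7, 8, 19, -3, -4]
  [7, 21, 12, 7, 11]
  [7, 18, -6, -2, 7]
C^⊗3:
  [-1, 0, -1, -11, -12]
  [-2, -1, -10, -26, -1]
  [-2, 12, -1, -2, 2]
  [12, 23, -1, 3, 12]
  [9, 10, -1, -15, 3]
Key observation: the optimum is the walk 3->4->5->4, with weight (-9) + 5 + 2 = -2.
Optimal value attained by: walk 3->4->5->4.
Answer: (C^⊗3)[3][4] = -2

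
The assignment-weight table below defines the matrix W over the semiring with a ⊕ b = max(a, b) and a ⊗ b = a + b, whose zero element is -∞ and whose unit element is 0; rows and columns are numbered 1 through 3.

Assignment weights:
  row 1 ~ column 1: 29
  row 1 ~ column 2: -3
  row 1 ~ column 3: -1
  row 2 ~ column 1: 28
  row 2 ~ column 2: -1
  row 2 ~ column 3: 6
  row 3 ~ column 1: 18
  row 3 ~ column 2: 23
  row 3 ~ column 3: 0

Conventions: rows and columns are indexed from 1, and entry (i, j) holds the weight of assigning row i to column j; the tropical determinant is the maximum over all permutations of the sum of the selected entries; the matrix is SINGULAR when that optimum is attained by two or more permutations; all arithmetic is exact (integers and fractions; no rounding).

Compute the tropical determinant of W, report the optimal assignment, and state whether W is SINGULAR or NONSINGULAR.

σ = (1, 2, 3): 29 + (-1) + 0 = 28
σ = (1, 3, 2): 29 + 6 + 23 = 58
σ = (2, 1, 3): (-3) + 28 + 0 = 25
σ = (2, 3, 1): (-3) + 6 + 18 = 21
σ = (3, 1, 2): (-1) + 28 + 23 = 50
σ = (3, 2, 1): (-1) + (-1) + 18 = 16
Optimal value attained by: σ = (1, 3, 2).
Answer: det⊕(W) = 58; verdict: NONSINGULAR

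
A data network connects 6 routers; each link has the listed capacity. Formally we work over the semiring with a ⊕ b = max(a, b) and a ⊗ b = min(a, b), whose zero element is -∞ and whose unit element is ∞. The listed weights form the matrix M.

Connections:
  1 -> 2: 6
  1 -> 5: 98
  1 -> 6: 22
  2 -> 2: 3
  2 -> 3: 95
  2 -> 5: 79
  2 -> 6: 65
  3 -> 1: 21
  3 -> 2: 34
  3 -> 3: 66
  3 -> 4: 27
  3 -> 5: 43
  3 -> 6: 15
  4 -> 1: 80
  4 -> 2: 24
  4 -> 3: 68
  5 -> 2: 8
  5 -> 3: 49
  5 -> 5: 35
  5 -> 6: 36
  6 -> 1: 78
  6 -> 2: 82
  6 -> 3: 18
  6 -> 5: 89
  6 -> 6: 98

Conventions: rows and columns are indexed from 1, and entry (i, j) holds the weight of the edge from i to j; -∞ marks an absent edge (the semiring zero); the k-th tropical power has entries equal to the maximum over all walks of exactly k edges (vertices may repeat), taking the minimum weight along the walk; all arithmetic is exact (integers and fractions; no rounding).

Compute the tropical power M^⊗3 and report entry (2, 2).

M^⊗2:
  [22, 22, 49, -∞, 35, 36]
  [65, 65, 66, 27, 65, 65]
  [27, 34, 66, 27, 43, 36]
  [21, 34, 66, 27, 80, 24]
  [36, 36, 49, 27, 43, 36]
  [78, 82, 82, 18, 89, 98]
M^⊗3:
  [36, 36, 49, 27, 43, 36]
  [65, 65, 66, 27, 65, 65]
  [36, 36, 66, 27, 43, 36]
  [27, 34, 66, 27, 43, 36]
  [36, 36, 49, 27, 43, 36]
  [78, 82, 82, 27, 89, 98]
Key observation: the optimum is the walk 2->6->6->2, with weight 65 min 98 min 82 = 65.
Optimal value attained by: walk 2->6->6->2.
Answer: (M^⊗3)[2][2] = 65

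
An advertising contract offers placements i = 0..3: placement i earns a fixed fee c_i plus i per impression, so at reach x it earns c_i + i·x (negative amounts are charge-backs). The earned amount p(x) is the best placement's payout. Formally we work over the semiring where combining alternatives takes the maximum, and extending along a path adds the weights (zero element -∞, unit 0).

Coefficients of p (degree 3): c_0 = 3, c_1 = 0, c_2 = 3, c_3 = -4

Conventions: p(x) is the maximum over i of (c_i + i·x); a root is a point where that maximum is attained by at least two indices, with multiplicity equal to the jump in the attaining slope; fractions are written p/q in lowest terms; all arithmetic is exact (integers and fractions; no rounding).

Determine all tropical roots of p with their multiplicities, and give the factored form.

hull edge (i=0, c=3) to (i=2, c=3): slope 0, span 2
hull edge (i=2, c=3) to (i=3, c=-4): slope -7, span 1
Factored form: p(x) = -4 ⊗ (x ⊕ 0) ⊗ (x ⊕ 0) ⊗ (x ⊕ 7)
Answer: roots = 0 (mult 2), 7 (mult 1)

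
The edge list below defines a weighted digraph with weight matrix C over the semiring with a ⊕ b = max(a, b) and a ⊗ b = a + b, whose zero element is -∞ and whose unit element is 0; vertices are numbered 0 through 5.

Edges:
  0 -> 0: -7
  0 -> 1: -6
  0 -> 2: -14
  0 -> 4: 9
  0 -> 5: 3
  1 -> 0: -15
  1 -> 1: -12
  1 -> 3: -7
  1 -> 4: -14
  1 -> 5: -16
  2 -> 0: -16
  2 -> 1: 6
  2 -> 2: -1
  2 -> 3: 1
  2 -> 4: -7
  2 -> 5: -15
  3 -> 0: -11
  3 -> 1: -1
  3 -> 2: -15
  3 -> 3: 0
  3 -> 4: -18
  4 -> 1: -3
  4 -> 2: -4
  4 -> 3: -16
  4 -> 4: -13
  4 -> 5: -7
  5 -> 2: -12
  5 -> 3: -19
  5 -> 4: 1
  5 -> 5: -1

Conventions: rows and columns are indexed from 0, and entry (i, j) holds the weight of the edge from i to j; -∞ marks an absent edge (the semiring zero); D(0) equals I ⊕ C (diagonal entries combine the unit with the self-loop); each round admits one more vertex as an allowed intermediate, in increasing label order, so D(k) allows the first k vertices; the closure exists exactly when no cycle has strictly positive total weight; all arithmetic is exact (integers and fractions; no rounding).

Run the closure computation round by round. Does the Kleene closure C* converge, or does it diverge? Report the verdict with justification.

D(0):
  [0, -6, -14, -∞, 9, 3]
  [-15, 0, -∞, -7, -14, -16]
  [-16, 6, 0, 1, -7, -15]
  [-11, -1, -15, 0, -18, -∞]
  [-∞, -3, -4, -16, 0, -7]
  [-∞, -∞, -12, -19, 1, 0]
D(1):
  [0, -6, -14, -∞, 9, 3]
  [-15, 0, -29, -7, -6, -12]
  [-16, 6, 0, 1, -7, -13]
  [-11, -1, -15, 0, -2, -8]
  [-∞, -3, -4, -16, 0, -7]
  [-∞, -∞, -12, -19, 1, 0]
D(2):
  [0, -6, -14, -13, 9, 3]
  [-15, 0, -29, -7, -6, -12]
  [-9, 6, 0, 1, 0, -6]
  [-11, -1, -15, 0, -2, -8]
  [-18, -3, -4, -10, 0, -7]
  [-∞, -∞, -12, -19, 1, 0]
D(3):
  [0, -6, -14, -13, 9, 3]
  [-15, 0, -29, -7, -6, -12]
  [-9, 6, 0, 1, 0, -6]
  [-11, -1, -15, 0, -2, -8]
  [-13, 2, -4, -3, 0, -7]
  [-21, -6, -12, -11, 1, 0]
D(4):
  [0, -6, -14, -13, 9, 3]
  [-15, 0, -22, -7, -6, -12]
  [-9, 6, 0, 1, 0, -6]
  [-11, -1, -15, 0, -2, -8]
  [-13, 2, -4, -3, 0, -7]
  [-21, -6, -12, -11, 1, 0]
D(5):
  [0, 11, 5, 6, 9, 3]
  [-15, 0, -10, -7, -6, -12]
  [-9, 6, 0, 1, 0, -6]
  [-11, 0, -6, 0, -2, -8]
  [-13, 2, -4, -3, 0, -7]
  [-12, 3, -3, -2, 1, 0]
D(6):
  [0, 11, 5, 6, 9, 3]
  [-15, 0, -10, -7, -6, -12]
  [-9, 6, 0, 1, 0, -6]
  [-11, 0, -6, 0, -2, -8]
  [-13, 2, -4, -3, 0, -7]
  [-12, 3, -3, -2, 1, 0]
Key observation: every diagonal entry stays at the unit through all rounds, so no improving cycle exists.
Answer: CONVERGES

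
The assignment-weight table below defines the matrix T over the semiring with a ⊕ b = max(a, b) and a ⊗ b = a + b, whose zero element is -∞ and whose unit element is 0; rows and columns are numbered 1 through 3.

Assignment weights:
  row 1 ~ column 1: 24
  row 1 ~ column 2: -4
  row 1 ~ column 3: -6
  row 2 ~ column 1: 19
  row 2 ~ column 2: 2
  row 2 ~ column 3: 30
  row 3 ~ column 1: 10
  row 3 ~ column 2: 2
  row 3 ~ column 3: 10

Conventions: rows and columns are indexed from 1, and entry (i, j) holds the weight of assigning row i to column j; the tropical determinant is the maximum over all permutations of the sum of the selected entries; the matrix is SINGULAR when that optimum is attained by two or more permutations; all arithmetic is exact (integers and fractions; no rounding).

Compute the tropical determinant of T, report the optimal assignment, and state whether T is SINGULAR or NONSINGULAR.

σ = (1, 2, 3): 24 + 2 + 10 = 36
σ = (1, 3, 2): 24 + 30 + 2 = 56
σ = (2, 1, 3): (-4) + 19 + 10 = 25
σ = (2, 3, 1): (-4) + 30 + 10 = 36
σ = (3, 1, 2): (-6) + 19 + 2 = 15
σ = (3, 2, 1): (-6) + 2 + 10 = 6
Optimal value attained by: σ = (1, 3, 2).
Answer: det⊕(T) = 56; verdict: NONSINGULAR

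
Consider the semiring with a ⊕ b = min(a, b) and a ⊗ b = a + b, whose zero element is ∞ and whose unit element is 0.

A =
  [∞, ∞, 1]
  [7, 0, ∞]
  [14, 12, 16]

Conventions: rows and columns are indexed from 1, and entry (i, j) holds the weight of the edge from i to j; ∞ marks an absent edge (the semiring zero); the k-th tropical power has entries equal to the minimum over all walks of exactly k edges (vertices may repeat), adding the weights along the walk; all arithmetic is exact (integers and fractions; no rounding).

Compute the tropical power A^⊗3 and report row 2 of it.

A^⊗2:
  [15, 13, 17]
  [7, 0, 8]
  [19, 12, 15]
A^⊗3:
  [20, 13, 16]
  [7, 0, 8]
  [19, 12, 20]
Answer: row 2 of A^⊗3 = [7, 0, 8]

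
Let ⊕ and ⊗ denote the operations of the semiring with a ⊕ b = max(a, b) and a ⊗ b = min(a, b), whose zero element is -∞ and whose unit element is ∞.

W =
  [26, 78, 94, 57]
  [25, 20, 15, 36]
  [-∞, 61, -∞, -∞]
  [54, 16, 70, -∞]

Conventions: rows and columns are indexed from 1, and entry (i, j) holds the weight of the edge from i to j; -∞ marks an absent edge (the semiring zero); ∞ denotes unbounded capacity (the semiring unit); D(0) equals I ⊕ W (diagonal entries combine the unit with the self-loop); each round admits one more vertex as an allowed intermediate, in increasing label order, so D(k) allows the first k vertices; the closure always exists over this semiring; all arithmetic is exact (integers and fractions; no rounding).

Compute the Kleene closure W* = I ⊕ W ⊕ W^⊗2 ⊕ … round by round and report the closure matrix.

D(0):
  [∞, 78, 94, 57]
  [25, ∞, 15, 36]
  [-∞, 61, ∞, -∞]
  [54, 16, 70, ∞]
D(1):
  [∞, 78, 94, 57]
  [25, ∞, 25, 36]
  [-∞, 61, ∞, -∞]
  [54, 54, 70, ∞]
D(2):
  [∞, 78, 94, 57]
  [25, ∞, 25, 36]
  [25, 61, ∞, 36]
  [54, 54, 70, ∞]
D(3):
  [∞, 78, 94, 57]
  [25, ∞, 25, 36]
  [25, 61, ∞, 36]
  [54, 61, 70, ∞]
D(4):
  [∞, 78, 94, 57]
  [36, ∞, 36, 36]
  [36, 61, ∞, 36]
  [54, 61, 70, ∞]
Answer: W* = [[∞, 78, 94, 57], [36, ∞, 36, 36], [36, 61, ∞, 36], [54, 61, 70, ∞]]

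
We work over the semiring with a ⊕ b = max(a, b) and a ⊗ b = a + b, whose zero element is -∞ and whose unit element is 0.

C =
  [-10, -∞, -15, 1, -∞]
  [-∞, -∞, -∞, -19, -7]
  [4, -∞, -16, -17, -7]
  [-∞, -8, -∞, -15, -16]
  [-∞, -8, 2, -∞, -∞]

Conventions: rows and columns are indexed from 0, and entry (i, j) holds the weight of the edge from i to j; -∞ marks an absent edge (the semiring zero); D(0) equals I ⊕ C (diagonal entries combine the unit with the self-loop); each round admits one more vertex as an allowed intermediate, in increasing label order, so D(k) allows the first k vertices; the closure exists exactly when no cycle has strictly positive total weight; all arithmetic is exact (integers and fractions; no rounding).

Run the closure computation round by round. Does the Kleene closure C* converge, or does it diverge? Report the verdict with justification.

D(0):
  [0, -∞, -15, 1, -∞]
  [-∞, 0, -∞, -19, -7]
  [4, -∞, 0, -17, -7]
  [-∞, -8, -∞, 0, -16]
  [-∞, -8, 2, -∞, 0]
D(1):
  [0, -∞, -15, 1, -∞]
  [-∞, 0, -∞, -19, -7]
  [4, -∞, 0, 5, -7]
  [-∞, -8, -∞, 0, -16]
  [-∞, -8, 2, -∞, 0]
D(2):
  [0, -∞, -15, 1, -∞]
  [-∞, 0, -∞, -19, -7]
  [4, -∞, 0, 5, -7]
  [-∞, -8, -∞, 0, -15]
  [-∞, -8, 2, -27, 0]
D(3):
  [0, -∞, -15, 1, -22]
  [-∞, 0, -∞, -19, -7]
  [4, -∞, 0, 5, -7]
  [-∞, -8, -∞, 0, -15]
  [6, -8, 2, 7, 0]
D(4):
  [0, -7, -15, 1, -14]
  [-∞, 0, -∞, -19, -7]
  [4, -3, 0, 5, -7]
  [-∞, -8, -∞, 0, -15]
  [6, -1, 2, 7, 0]
D(5):
  [0, -7, -12, 1, -14]
  [-1, 0, -5, 0, -7]
  [4, -3, 0, 5, -7]
  [-9, -8, -13, 0, -15]
  [6, -1, 2, 7, 0]
Key observation: every diagonal entry stays at the unit through all rounds, so no improving cycle exists.
Answer: CONVERGES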